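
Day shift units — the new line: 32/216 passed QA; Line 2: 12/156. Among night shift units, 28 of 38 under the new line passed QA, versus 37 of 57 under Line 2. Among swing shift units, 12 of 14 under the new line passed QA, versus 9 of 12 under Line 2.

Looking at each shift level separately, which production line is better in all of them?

the new line

Day shift: the new line 32/216 = 14.8%, Line 2 12/156 = 7.7% → the new line
Night shift: the new line 28/38 = 73.7%, Line 2 37/57 = 64.9% → the new line
Swing shift: the new line 12/14 = 85.7%, Line 2 9/12 = 75.0% → the new line
The new line has the higher rate in all 3 groups.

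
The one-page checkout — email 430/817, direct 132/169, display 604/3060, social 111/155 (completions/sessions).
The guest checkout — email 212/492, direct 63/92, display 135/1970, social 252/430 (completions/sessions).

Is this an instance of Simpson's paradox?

Email: the one-page checkout 430/817 = 52.6%, the guest checkout 212/492 = 43.1% → the one-page checkout
Direct: the one-page checkout 132/169 = 78.1%, the guest checkout 63/92 = 68.5% → the one-page checkout
Display: the one-page checkout 604/3060 = 19.7%, the guest checkout 135/1970 = 6.9% → the one-page checkout
Social: the one-page checkout 111/155 = 71.6%, the guest checkout 252/430 = 58.6% → the one-page checkout
Overall: the one-page checkout 1277/4201 = 30.4%, the guest checkout 662/2984 = 22.2% → the one-page checkout
The one-page checkout wins overall and in every traffic group — no reversal.

No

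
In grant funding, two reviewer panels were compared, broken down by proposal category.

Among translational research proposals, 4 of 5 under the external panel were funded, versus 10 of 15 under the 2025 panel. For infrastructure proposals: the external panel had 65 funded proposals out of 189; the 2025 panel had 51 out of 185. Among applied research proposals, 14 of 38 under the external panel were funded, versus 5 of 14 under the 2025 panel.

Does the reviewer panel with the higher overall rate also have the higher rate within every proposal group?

Translational research: the external panel 4/5 = 80.0%, the 2025 panel 10/15 = 66.7% → the external panel
Infrastructure: the external panel 65/189 = 34.4%, the 2025 panel 51/185 = 27.6% → the external panel
Applied research: the external panel 14/38 = 36.8%, the 2025 panel 5/14 = 35.7% → the external panel
Overall: the external panel 83/232 = 35.8%, the 2025 panel 66/214 = 30.8% → the external panel
The external panel wins overall and in every proposal group — no reversal.

Yes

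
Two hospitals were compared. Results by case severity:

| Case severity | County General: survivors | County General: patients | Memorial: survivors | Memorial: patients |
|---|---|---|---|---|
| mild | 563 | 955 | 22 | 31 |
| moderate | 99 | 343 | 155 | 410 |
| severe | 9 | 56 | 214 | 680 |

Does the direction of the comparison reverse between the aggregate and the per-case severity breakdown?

Yes

Mild: County General 563/955 = 59.0%, Memorial 22/31 = 71.0% → Memorial
Moderate: County General 99/343 = 28.9%, Memorial 155/410 = 37.8% → Memorial
Severe: County General 9/56 = 16.1%, Memorial 214/680 = 31.5% → Memorial
Overall: County General 671/1354 = 49.6%, Memorial 391/1121 = 34.9% → County General
Memorial wins each case group but County General wins overall — the comparison reverses. Memorial's patients skew toward severe, which has a lower base rate.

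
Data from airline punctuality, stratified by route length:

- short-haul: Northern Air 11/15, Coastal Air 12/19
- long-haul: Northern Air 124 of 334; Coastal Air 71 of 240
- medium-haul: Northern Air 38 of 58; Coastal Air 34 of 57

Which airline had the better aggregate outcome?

Short-haul: Northern Air 11/15 = 73.3%, Coastal Air 12/19 = 63.2% → Northern Air
Long-haul: Northern Air 124/334 = 37.1%, Coastal Air 71/240 = 29.6% → Northern Air
Medium-haul: Northern Air 38/58 = 65.5%, Coastal Air 34/57 = 59.6% → Northern Air
Overall: Northern Air 173/407 = 42.5%, Coastal Air 117/316 = 37.0% → Northern Air

Northern Air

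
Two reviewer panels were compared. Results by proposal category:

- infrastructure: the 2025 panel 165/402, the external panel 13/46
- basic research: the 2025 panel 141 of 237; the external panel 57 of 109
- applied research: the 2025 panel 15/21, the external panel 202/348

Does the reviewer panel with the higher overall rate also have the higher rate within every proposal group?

Infrastructure: the 2025 panel 165/402 = 41.0%, the external panel 13/46 = 28.3% → the 2025 panel
Basic research: the 2025 panel 141/237 = 59.5%, the external panel 57/109 = 52.3% → the 2025 panel
Applied research: the 2025 panel 15/21 = 71.4%, the external panel 202/348 = 58.0% → the 2025 panel
Overall: the 2025 panel 321/660 = 48.6%, the external panel 272/503 = 54.1% → the external panel
The 2025 panel wins each proposal group but the external panel wins overall — the comparison reverses. The 2025 panel's proposals skew toward infrastructure, which has a lower base rate.

No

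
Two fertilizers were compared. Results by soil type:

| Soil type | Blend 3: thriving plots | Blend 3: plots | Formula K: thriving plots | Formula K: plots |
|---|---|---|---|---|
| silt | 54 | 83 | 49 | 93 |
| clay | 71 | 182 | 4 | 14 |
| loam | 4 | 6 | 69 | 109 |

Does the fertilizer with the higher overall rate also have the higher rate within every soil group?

No

Silt: Blend 3 54/83 = 65.1%, Formula K 49/93 = 52.7% → Blend 3
Clay: Blend 3 71/182 = 39.0%, Formula K 4/14 = 28.6% → Blend 3
Loam: Blend 3 4/6 = 66.7%, Formula K 69/109 = 63.3% → Blend 3
Overall: Blend 3 129/271 = 47.6%, Formula K 122/216 = 56.5% → Formula K
Blend 3 wins each soil group but Formula K wins overall — the comparison reverses. Blend 3's plots skew toward clay, which has a lower base rate.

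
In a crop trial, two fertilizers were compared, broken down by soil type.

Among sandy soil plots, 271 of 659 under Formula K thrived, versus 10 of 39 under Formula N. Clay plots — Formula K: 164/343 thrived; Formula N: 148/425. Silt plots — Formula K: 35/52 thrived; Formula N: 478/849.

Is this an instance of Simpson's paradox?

Sandy soil: Formula K 271/659 = 41.1%, Formula N 10/39 = 25.6% → Formula K
Clay: Formula K 164/343 = 47.8%, Formula N 148/425 = 34.8% → Formula K
Silt: Formula K 35/52 = 67.3%, Formula N 478/849 = 56.3% → Formula K
Overall: Formula K 470/1054 = 44.6%, Formula N 636/1313 = 48.4% → Formula N
Formula K wins each soil group but Formula N wins overall — the comparison reverses. Formula K's plots skew toward sandy soil, which has a lower base rate.

Yes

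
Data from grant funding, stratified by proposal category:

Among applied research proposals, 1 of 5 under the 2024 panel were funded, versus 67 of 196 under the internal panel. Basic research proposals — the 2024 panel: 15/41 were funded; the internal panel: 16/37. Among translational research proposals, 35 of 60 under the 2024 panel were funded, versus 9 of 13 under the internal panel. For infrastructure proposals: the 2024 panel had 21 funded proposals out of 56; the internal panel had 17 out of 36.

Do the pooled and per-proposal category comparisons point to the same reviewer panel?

No

Applied research: the 2024 panel 1/5 = 20.0%, the internal panel 67/196 = 34.2% → the internal panel
Basic research: the 2024 panel 15/41 = 36.6%, the internal panel 16/37 = 43.2% → the internal panel
Translational research: the 2024 panel 35/60 = 58.3%, the internal panel 9/13 = 69.2% → the internal panel
Infrastructure: the 2024 panel 21/56 = 37.5%, the internal panel 17/36 = 47.2% → the internal panel
Overall: the 2024 panel 72/162 = 44.4%, the internal panel 109/282 = 38.7% → the 2024 panel
The internal panel wins each proposal group but the 2024 panel wins overall — the comparison reverses. The internal panel's proposals skew toward applied research, which has a lower base rate.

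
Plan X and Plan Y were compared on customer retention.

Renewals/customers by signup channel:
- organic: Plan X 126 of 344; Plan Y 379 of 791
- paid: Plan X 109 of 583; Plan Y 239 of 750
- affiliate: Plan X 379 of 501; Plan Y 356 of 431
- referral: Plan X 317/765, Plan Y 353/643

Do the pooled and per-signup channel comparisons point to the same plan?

Organic: Plan X 126/344 = 36.6%, Plan Y 379/791 = 47.9% → Plan Y
Paid: Plan X 109/583 = 18.7%, Plan Y 239/750 = 31.9% → Plan Y
Affiliate: Plan X 379/501 = 75.6%, Plan Y 356/431 = 82.6% → Plan Y
Referral: Plan X 317/765 = 41.4%, Plan Y 353/643 = 54.9% → Plan Y
Overall: Plan X 931/2193 = 42.5%, Plan Y 1327/2615 = 50.7% → Plan Y
Plan Y wins overall and in every signup group — no reversal.

Yes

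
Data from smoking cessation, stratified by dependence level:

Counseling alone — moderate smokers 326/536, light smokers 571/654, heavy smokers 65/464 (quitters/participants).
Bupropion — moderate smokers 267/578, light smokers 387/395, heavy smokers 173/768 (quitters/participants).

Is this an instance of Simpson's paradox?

No

Moderate smokers: counseling alone 326/536 = 60.8%, bupropion 267/578 = 46.2% → counseling alone
Light smokers: counseling alone 571/654 = 87.3%, bupropion 387/395 = 98.0% → bupropion
Heavy smokers: counseling alone 65/464 = 14.0%, bupropion 173/768 = 22.5% → bupropion
Overall: counseling alone 962/1654 = 58.2%, bupropion 827/1741 = 47.5% → counseling alone
Neither sweeps: counseling alone wins 1 of 3 groups, bupropion wins 2. Counseling alone wins overall but not every group — no Simpson reversal.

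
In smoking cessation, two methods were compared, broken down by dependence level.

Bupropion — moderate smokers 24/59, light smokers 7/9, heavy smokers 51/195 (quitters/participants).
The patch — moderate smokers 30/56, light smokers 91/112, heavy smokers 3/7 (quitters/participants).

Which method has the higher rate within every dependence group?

Moderate smokers: bupropion 24/59 = 40.7%, the patch 30/56 = 53.6% → the patch
Light smokers: bupropion 7/9 = 77.8%, the patch 91/112 = 81.2% → the patch
Heavy smokers: bupropion 51/195 = 26.2%, the patch 3/7 = 42.9% → the patch
The patch has the higher rate in all 3 groups.

the patch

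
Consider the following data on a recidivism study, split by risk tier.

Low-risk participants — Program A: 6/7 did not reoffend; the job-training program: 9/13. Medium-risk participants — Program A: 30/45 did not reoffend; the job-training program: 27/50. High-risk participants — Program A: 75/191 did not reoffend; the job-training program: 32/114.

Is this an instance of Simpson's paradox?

No

Low-risk: Program A 6/7 = 85.7%, the job-training program 9/13 = 69.2% → Program A
Medium-risk: Program A 30/45 = 66.7%, the job-training program 27/50 = 54.0% → Program A
High-risk: Program A 75/191 = 39.3%, the job-training program 32/114 = 28.1% → Program A
Overall: Program A 111/243 = 45.7%, the job-training program 68/177 = 38.4% → Program A
Program A wins overall and in every risk group — no reversal.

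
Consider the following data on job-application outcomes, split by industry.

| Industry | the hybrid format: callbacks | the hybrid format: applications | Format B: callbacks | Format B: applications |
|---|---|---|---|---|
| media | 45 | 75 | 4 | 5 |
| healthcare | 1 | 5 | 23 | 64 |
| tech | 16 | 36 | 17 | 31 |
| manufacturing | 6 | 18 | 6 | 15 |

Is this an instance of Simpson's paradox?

Media: the hybrid format 45/75 = 60.0%, Format B 4/5 = 80.0% → Format B
Healthcare: the hybrid format 1/5 = 20.0%, Format B 23/64 = 35.9% → Format B
Tech: the hybrid format 16/36 = 44.4%, Format B 17/31 = 54.8% → Format B
Manufacturing: the hybrid format 6/18 = 33.3%, Format B 6/15 = 40.0% → Format B
Overall: the hybrid format 68/134 = 50.7%, Format B 50/115 = 43.5% → the hybrid format
Format B wins each industry group but the hybrid format wins overall — the comparison reverses. Format B's applications skew toward healthcare, which has a lower base rate.

Yes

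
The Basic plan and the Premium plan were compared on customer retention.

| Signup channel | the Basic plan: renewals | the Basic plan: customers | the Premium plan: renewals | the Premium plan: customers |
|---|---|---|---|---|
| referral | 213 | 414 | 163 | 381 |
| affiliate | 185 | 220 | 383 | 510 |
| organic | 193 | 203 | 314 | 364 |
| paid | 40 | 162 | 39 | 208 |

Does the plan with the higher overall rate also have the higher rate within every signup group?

Yes

Referral: the Basic plan 213/414 = 51.4%, the Premium plan 163/381 = 42.8% → the Basic plan
Affiliate: the Basic plan 185/220 = 84.1%, the Premium plan 383/510 = 75.1% → the Basic plan
Organic: the Basic plan 193/203 = 95.1%, the Premium plan 314/364 = 86.3% → the Basic plan
Paid: the Basic plan 40/162 = 24.7%, the Premium plan 39/208 = 18.8% → the Basic plan
Overall: the Basic plan 631/999 = 63.2%, the Premium plan 899/1463 = 61.4% → the Basic plan
The Basic plan wins overall and in every signup group — no reversal.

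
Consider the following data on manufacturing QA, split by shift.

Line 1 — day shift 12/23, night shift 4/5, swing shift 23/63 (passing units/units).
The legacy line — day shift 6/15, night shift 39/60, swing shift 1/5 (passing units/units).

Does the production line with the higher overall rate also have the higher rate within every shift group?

No

Day shift: Line 1 12/23 = 52.2%, the legacy line 6/15 = 40.0% → Line 1
Night shift: Line 1 4/5 = 80.0%, the legacy line 39/60 = 65.0% → Line 1
Swing shift: Line 1 23/63 = 36.5%, the legacy line 1/5 = 20.0% → Line 1
Overall: Line 1 39/91 = 42.9%, the legacy line 46/80 = 57.5% → the legacy line
Line 1 wins each shift group but the legacy line wins overall — the comparison reverses. Line 1's units skew toward swing shift, which has a lower base rate.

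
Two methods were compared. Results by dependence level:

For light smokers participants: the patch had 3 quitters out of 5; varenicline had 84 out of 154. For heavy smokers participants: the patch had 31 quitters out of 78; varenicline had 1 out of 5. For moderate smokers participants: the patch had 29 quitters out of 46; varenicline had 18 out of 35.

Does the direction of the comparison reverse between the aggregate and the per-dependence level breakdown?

Yes

Light smokers: the patch 3/5 = 60.0%, varenicline 84/154 = 54.5% → the patch
Heavy smokers: the patch 31/78 = 39.7%, varenicline 1/5 = 20.0% → the patch
Moderate smokers: the patch 29/46 = 63.0%, varenicline 18/35 = 51.4% → the patch
Overall: the patch 63/129 = 48.8%, varenicline 103/194 = 53.1% → varenicline
The patch wins each dependence group but varenicline wins overall — the comparison reverses. The patch's participants skew toward heavy smokers, which has a lower base rate.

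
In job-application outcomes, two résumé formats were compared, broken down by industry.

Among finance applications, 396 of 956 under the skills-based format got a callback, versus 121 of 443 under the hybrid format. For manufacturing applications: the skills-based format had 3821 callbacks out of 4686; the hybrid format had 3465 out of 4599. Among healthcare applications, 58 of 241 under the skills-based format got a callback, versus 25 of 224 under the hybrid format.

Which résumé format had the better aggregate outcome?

Finance: the skills-based format 396/956 = 41.4%, the hybrid format 121/443 = 27.3% → the skills-based format
Manufacturing: the skills-based format 3821/4686 = 81.5%, the hybrid format 3465/4599 = 75.3% → the skills-based format
Healthcare: the skills-based format 58/241 = 24.1%, the hybrid format 25/224 = 11.2% → the skills-based format
Overall: the skills-based format 4275/5883 = 72.7%, the hybrid format 3611/5266 = 68.6% → the skills-based format

the skills-based format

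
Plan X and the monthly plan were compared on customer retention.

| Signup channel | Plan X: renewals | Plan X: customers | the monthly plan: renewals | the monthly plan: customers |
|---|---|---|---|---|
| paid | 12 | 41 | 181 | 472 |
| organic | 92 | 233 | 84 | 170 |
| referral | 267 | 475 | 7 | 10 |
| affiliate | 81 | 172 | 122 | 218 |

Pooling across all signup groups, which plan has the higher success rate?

Paid: Plan X 12/41 = 29.3%, the monthly plan 181/472 = 38.3% → the monthly plan
Organic: Plan X 92/233 = 39.5%, the monthly plan 84/170 = 49.4% → the monthly plan
Referral: Plan X 267/475 = 56.2%, the monthly plan 7/10 = 70.0% → the monthly plan
Affiliate: Plan X 81/172 = 47.1%, the monthly plan 122/218 = 56.0% → the monthly plan
Overall: Plan X 452/921 = 49.1%, the monthly plan 394/870 = 45.3% → Plan X
(The monthly plan wins every signup group but Plan X wins overall — the monthly plan's customers skew toward the low-rate paid group.)

Plan X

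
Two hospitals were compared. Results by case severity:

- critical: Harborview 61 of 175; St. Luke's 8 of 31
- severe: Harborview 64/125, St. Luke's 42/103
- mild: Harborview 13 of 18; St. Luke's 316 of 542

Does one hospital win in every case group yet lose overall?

Yes

Critical: Harborview 61/175 = 34.9%, St. Luke's 8/31 = 25.8% → Harborview
Severe: Harborview 64/125 = 51.2%, St. Luke's 42/103 = 40.8% → Harborview
Mild: Harborview 13/18 = 72.2%, St. Luke's 316/542 = 58.3% → Harborview
Overall: Harborview 138/318 = 43.4%, St. Luke's 366/676 = 54.1% → St. Luke's
Harborview wins each case group but St. Luke's wins overall — the comparison reverses. Harborview's patients skew toward critical, which has a lower base rate.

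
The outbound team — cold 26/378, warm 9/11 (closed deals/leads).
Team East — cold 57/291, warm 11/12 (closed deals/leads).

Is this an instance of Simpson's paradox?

Cold: the outbound team 26/378 = 6.9%, Team East 57/291 = 19.6% → Team East
Warm: the outbound team 9/11 = 81.8%, Team East 11/12 = 91.7% → Team East
Overall: the outbound team 35/389 = 9.0%, Team East 68/303 = 22.4% → Team East
Team East wins overall and in every lead group — no reversal.

No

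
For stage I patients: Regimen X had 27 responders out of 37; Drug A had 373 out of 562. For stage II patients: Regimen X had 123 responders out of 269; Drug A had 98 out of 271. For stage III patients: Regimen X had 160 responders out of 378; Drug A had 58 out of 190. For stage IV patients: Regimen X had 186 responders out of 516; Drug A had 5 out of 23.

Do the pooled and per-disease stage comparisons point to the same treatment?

Stage I: Regimen X 27/37 = 73.0%, Drug A 373/562 = 66.4% → Regimen X
Stage II: Regimen X 123/269 = 45.7%, Drug A 98/271 = 36.2% → Regimen X
Stage III: Regimen X 160/378 = 42.3%, Drug A 58/190 = 30.5% → Regimen X
Stage IV: Regimen X 186/516 = 36.0%, Drug A 5/23 = 21.7% → Regimen X
Overall: Regimen X 496/1200 = 41.3%, Drug A 534/1046 = 51.1% → Drug A
Regimen X wins each disease group but Drug A wins overall — the comparison reverses. Regimen X's patients skew toward stage IV, which has a lower base rate.

No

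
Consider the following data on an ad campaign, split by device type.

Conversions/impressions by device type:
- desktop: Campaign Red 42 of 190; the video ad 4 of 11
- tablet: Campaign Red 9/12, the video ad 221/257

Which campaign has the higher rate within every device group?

the video ad

Desktop: Campaign Red 42/190 = 22.1%, the video ad 4/11 = 36.4% → the video ad
Tablet: Campaign Red 9/12 = 75.0%, the video ad 221/257 = 86.0% → the video ad
The video ad has the higher rate in both groups.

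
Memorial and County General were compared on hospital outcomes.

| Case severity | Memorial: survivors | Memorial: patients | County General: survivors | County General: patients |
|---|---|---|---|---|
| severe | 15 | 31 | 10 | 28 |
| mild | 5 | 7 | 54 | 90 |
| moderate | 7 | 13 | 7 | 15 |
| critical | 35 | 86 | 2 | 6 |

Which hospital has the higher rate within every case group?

Memorial

Severe: Memorial 15/31 = 48.4%, County General 10/28 = 35.7% → Memorial
Mild: Memorial 5/7 = 71.4%, County General 54/90 = 60.0% → Memorial
Moderate: Memorial 7/13 = 53.8%, County General 7/15 = 46.7% → Memorial
Critical: Memorial 35/86 = 40.7%, County General 2/6 = 33.3% → Memorial
Memorial has the higher rate in all 4 groups.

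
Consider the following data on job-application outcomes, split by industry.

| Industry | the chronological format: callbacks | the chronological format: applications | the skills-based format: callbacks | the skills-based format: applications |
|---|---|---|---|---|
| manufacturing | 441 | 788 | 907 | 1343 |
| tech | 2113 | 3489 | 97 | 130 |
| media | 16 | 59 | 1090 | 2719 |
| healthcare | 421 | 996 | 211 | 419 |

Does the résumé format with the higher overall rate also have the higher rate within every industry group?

Manufacturing: the chronological format 441/788 = 56.0%, the skills-based format 907/1343 = 67.5% → the skills-based format
Tech: the chronological format 2113/3489 = 60.6%, the skills-based format 97/130 = 74.6% → the skills-based format
Media: the chronological format 16/59 = 27.1%, the skills-based format 1090/2719 = 40.1% → the skills-based format
Healthcare: the chronological format 421/996 = 42.3%, the skills-based format 211/419 = 50.4% → the skills-based format
Overall: the chronological format 2991/5332 = 56.1%, the skills-based format 2305/4611 = 50.0% → the chronological format
The skills-based format wins each industry group but the chronological format wins overall — the comparison reverses. The skills-based format's applications skew toward media, which has a lower base rate.

No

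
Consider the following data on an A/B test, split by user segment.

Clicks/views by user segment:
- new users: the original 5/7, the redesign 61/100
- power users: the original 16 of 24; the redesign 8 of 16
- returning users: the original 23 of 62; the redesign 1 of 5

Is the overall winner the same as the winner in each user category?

New users: the original 5/7 = 71.4%, the redesign 61/100 = 61.0% → the original
Power users: the original 16/24 = 66.7%, the redesign 8/16 = 50.0% → the original
Returning users: the original 23/62 = 37.1%, the redesign 1/5 = 20.0% → the original
Overall: the original 44/93 = 47.3%, the redesign 70/121 = 57.9% → the redesign
The original wins each user group but the redesign wins overall — the comparison reverses. The original's views skew toward returning users, which has a lower base rate.

No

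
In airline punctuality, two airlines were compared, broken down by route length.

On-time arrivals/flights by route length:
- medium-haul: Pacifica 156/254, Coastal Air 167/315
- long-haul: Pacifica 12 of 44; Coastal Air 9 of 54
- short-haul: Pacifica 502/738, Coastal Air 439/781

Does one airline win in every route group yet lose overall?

No

Medium-haul: Pacifica 156/254 = 61.4%, Coastal Air 167/315 = 53.0% → Pacifica
Long-haul: Pacifica 12/44 = 27.3%, Coastal Air 9/54 = 16.7% → Pacifica
Short-haul: Pacifica 502/738 = 68.0%, Coastal Air 439/781 = 56.2% → Pacifica
Overall: Pacifica 670/1036 = 64.7%, Coastal Air 615/1150 = 53.5% → Pacifica
Pacifica wins overall and in every route group — no reversal.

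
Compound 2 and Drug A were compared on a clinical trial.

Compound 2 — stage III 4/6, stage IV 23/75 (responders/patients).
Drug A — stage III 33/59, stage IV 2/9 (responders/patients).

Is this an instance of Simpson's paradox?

Stage III: Compound 2 4/6 = 66.7%, Drug A 33/59 = 55.9% → Compound 2
Stage IV: Compound 2 23/75 = 30.7%, Drug A 2/9 = 22.2% → Compound 2
Overall: Compound 2 27/81 = 33.3%, Drug A 35/68 = 51.5% → Drug A
Compound 2 wins each disease group but Drug A wins overall — the comparison reverses. Compound 2's patients skew toward stage IV, which has a lower base rate.

Yes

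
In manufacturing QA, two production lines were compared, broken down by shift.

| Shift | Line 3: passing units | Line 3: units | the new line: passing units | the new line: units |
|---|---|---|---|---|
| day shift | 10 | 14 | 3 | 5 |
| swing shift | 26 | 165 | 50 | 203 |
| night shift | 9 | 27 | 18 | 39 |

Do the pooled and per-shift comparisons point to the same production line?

No

Day shift: Line 3 10/14 = 71.4%, the new line 3/5 = 60.0% → Line 3
Swing shift: Line 3 26/165 = 15.8%, the new line 50/203 = 24.6% → the new line
Night shift: Line 3 9/27 = 33.3%, the new line 18/39 = 46.2% → the new line
Overall: Line 3 45/206 = 21.8%, the new line 71/247 = 28.7% → the new line
Neither sweeps: Line 3 wins 1 of 3 groups, the new line wins 2. The new line wins overall but not every group — no Simpson reversal.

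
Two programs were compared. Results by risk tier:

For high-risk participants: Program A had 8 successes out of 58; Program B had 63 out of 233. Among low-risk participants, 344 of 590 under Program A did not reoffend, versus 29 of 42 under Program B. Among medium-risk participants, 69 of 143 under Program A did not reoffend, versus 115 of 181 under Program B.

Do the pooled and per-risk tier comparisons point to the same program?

High-risk: Program A 8/58 = 13.8%, Program B 63/233 = 27.0% → Program B
Low-risk: Program A 344/590 = 58.3%, Program B 29/42 = 69.0% → Program B
Medium-risk: Program A 69/143 = 48.3%, Program B 115/181 = 63.5% → Program B
Overall: Program A 421/791 = 53.2%, Program B 207/456 = 45.4% → Program A
Program B wins each risk group but Program A wins overall — the comparison reverses. Program B's participants skew toward high-risk, which has a lower base rate.

No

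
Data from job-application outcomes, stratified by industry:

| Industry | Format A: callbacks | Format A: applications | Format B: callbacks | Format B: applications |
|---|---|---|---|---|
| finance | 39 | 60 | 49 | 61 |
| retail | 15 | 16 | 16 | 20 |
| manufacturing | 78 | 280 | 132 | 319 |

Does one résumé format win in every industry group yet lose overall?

No

Finance: Format A 39/60 = 65.0%, Format B 49/61 = 80.3% → Format B
Retail: Format A 15/16 = 93.8%, Format B 16/20 = 80.0% → Format A
Manufacturing: Format A 78/280 = 27.9%, Format B 132/319 = 41.4% → Format B
Overall: Format A 132/356 = 37.1%, Format B 197/400 = 49.2% → Format B
Neither sweeps: Format A wins 1 of 3 groups, Format B wins 2. Format B wins overall but not every group — no Simpson reversal.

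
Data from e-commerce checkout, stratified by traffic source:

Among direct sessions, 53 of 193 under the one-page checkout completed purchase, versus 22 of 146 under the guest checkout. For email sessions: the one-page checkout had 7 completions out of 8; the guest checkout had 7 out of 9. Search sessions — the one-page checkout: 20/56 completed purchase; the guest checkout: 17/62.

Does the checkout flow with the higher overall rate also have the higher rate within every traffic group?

Direct: the one-page checkout 53/193 = 27.5%, the guest checkout 22/146 = 15.1% → the one-page checkout
Email: the one-page checkout 7/8 = 87.5%, the guest checkout 7/9 = 77.8% → the one-page checkout
Search: the one-page checkout 20/56 = 35.7%, the guest checkout 17/62 = 27.4% → the one-page checkout
Overall: the one-page checkout 80/257 = 31.1%, the guest checkout 46/217 = 21.2% → the one-page checkout
The one-page checkout wins overall and in every traffic group — no reversal.

Yes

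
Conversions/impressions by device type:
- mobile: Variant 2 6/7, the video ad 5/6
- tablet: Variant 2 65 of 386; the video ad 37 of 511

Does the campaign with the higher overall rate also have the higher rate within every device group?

Mobile: Variant 2 6/7 = 85.7%, the video ad 5/6 = 83.3% → Variant 2
Tablet: Variant 2 65/386 = 16.8%, the video ad 37/511 = 7.2% → Variant 2
Overall: Variant 2 71/393 = 18.1%, the video ad 42/517 = 8.1% → Variant 2
Variant 2 wins overall and in every device group — no reversal.

Yes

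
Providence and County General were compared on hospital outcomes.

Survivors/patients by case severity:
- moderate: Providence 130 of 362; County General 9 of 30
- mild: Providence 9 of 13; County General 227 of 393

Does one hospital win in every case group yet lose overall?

Yes

Moderate: Providence 130/362 = 35.9%, County General 9/30 = 30.0% → Providence
Mild: Providence 9/13 = 69.2%, County General 227/393 = 57.8% → Providence
Overall: Providence 139/375 = 37.1%, County General 236/423 = 55.8% → County General
Providence wins each case group but County General wins overall — the comparison reverses. Providence's patients skew toward moderate, which has a lower base rate.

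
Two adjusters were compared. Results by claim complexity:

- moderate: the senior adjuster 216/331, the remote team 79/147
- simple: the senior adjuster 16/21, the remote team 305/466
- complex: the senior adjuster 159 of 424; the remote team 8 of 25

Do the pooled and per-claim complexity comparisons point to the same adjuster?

Moderate: the senior adjuster 216/331 = 65.3%, the remote team 79/147 = 53.7% → the senior adjuster
Simple: the senior adjuster 16/21 = 76.2%, the remote team 305/466 = 65.5% → the senior adjuster
Complex: the senior adjuster 159/424 = 37.5%, the remote team 8/25 = 32.0% → the senior adjuster
Overall: the senior adjuster 391/776 = 50.4%, the remote team 392/638 = 61.4% → the remote team
The senior adjuster wins each claim group but the remote team wins overall — the comparison reverses. The senior adjuster's claims skew toward complex, which has a lower base rate.

No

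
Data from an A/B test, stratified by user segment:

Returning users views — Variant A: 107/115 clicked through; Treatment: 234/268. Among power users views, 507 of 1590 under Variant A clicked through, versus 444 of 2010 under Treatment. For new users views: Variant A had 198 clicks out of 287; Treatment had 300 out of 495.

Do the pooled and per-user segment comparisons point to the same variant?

Yes

Returning users: Variant A 107/115 = 93.0%, Treatment 234/268 = 87.3% → Variant A
Power users: Variant A 507/1590 = 31.9%, Treatment 444/2010 = 22.1% → Variant A
New users: Variant A 198/287 = 69.0%, Treatment 300/495 = 60.6% → Variant A
Overall: Variant A 812/1992 = 40.8%, Treatment 978/2773 = 35.3% → Variant A
Variant A wins overall and in every user group — no reversal.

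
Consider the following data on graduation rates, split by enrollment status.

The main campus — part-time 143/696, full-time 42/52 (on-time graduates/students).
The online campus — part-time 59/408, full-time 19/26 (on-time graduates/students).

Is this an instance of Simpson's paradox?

No

Part-time: the main campus 143/696 = 20.5%, the online campus 59/408 = 14.5% → the main campus
Full-time: the main campus 42/52 = 80.8%, the online campus 19/26 = 73.1% → the main campus
Overall: the main campus 185/748 = 24.7%, the online campus 78/434 = 18.0% → the main campus
The main campus wins overall and in every enrollment group — no reversal.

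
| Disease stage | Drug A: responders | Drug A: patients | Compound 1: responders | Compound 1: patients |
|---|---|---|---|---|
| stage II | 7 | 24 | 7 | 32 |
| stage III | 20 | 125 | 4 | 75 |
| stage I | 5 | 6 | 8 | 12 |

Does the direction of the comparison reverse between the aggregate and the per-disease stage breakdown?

Stage II: Drug A 7/24 = 29.2%, Compound 1 7/32 = 21.9% → Drug A
Stage III: Drug A 20/125 = 16.0%, Compound 1 4/75 = 5.3% → Drug A
Stage I: Drug A 5/6 = 83.3%, Compound 1 8/12 = 66.7% → Drug A
Overall: Drug A 32/155 = 20.6%, Compound 1 19/119 = 16.0% → Drug A
Drug A wins overall and in every disease group — no reversal.

No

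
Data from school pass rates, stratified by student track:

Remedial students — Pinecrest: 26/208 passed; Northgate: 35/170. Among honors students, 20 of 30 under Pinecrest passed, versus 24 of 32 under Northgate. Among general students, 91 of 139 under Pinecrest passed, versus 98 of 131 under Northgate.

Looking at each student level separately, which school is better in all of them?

Northgate

Remedial: Pinecrest 26/208 = 12.5%, Northgate 35/170 = 20.6% → Northgate
Honors: Pinecrest 20/30 = 66.7%, Northgate 24/32 = 75.0% → Northgate
General: Pinecrest 91/139 = 65.5%, Northgate 98/131 = 74.8% → Northgate
Northgate has the higher rate in all 3 groups.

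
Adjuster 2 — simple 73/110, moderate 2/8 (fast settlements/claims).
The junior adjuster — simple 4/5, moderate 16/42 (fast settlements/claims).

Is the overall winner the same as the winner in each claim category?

Simple: Adjuster 2 73/110 = 66.4%, the junior adjuster 4/5 = 80.0% → the junior adjuster
Moderate: Adjuster 2 2/8 = 25.0%, the junior adjuster 16/42 = 38.1% → the junior adjuster
Overall: Adjuster 2 75/118 = 63.6%, the junior adjuster 20/47 = 42.6% → Adjuster 2
The junior adjuster wins each claim group but Adjuster 2 wins overall — the comparison reverses. The junior adjuster's claims skew toward moderate, which has a lower base rate.

No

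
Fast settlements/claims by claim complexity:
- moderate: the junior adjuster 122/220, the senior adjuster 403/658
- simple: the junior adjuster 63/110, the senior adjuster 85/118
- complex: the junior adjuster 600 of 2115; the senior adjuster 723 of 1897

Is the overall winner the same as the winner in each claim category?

Yes

Moderate: the junior adjuster 122/220 = 55.5%, the senior adjuster 403/658 = 61.2% → the senior adjuster
Simple: the junior adjuster 63/110 = 57.3%, the senior adjuster 85/118 = 72.0% → the senior adjuster
Complex: the junior adjuster 600/2115 = 28.4%, the senior adjuster 723/1897 = 38.1% → the senior adjuster
Overall: the junior adjuster 785/2445 = 32.1%, the senior adjuster 1211/2673 = 45.3% → the senior adjuster
The senior adjuster wins overall and in every claim group — no reversal.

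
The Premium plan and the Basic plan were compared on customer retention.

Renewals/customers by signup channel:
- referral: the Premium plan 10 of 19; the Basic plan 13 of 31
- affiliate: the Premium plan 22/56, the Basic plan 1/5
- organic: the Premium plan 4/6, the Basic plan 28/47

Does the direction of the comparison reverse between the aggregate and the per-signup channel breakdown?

Yes

Referral: the Premium plan 10/19 = 52.6%, the Basic plan 13/31 = 41.9% → the Premium plan
Affiliate: the Premium plan 22/56 = 39.3%, the Basic plan 1/5 = 20.0% → the Premium plan
Organic: the Premium plan 4/6 = 66.7%, the Basic plan 28/47 = 59.6% → the Premium plan
Overall: the Premium plan 36/81 = 44.4%, the Basic plan 42/83 = 50.6% → the Basic plan
The Premium plan wins each signup group but the Basic plan wins overall — the comparison reverses. The Premium plan's customers skew toward affiliate, which has a lower base rate.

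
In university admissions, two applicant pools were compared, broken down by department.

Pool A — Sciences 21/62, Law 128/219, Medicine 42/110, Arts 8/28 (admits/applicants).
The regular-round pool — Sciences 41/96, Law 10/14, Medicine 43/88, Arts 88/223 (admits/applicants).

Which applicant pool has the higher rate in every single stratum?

the regular-round pool

Sciences: Pool A 21/62 = 33.9%, the regular-round pool 41/96 = 42.7% → the regular-round pool
Law: Pool A 128/219 = 58.4%, the regular-round pool 10/14 = 71.4% → the regular-round pool
Medicine: Pool A 42/110 = 38.2%, the regular-round pool 43/88 = 48.9% → the regular-round pool
Arts: Pool A 8/28 = 28.6%, the regular-round pool 88/223 = 39.5% → the regular-round pool
The regular-round pool has the higher rate in all 4 groups.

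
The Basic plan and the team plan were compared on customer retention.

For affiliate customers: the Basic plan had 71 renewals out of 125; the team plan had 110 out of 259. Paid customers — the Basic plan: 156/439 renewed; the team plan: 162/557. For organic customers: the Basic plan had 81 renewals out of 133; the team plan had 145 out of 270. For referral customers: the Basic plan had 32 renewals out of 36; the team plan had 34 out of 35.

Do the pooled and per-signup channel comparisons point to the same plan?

No

Affiliate: the Basic plan 71/125 = 56.8%, the team plan 110/259 = 42.5% → the Basic plan
Paid: the Basic plan 156/439 = 35.5%, the team plan 162/557 = 29.1% → the Basic plan
Organic: the Basic plan 81/133 = 60.9%, the team plan 145/270 = 53.7% → the Basic plan
Referral: the Basic plan 32/36 = 88.9%, the team plan 34/35 = 97.1% → the team plan
Overall: the Basic plan 340/733 = 46.4%, the team plan 451/1121 = 40.2% → the Basic plan
Neither sweeps: the Basic plan wins 3 of 4 groups, the team plan wins 1. The Basic plan wins overall but not every group — no Simpson reversal.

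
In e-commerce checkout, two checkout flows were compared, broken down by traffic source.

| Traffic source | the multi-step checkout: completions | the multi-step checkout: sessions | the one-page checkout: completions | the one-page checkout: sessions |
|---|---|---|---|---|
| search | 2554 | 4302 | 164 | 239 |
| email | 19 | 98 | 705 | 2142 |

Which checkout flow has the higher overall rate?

Search: the multi-step checkout 2554/4302 = 59.4%, the one-page checkout 164/239 = 68.6% → the one-page checkout
Email: the multi-step checkout 19/98 = 19.4%, the one-page checkout 705/2142 = 32.9% → the one-page checkout
Overall: the multi-step checkout 2573/4400 = 58.5%, the one-page checkout 869/2381 = 36.5% → the multi-step checkout
(The one-page checkout wins every traffic group but the multi-step checkout wins overall — the one-page checkout's sessions skew toward the low-rate email group.)

the multi-step checkout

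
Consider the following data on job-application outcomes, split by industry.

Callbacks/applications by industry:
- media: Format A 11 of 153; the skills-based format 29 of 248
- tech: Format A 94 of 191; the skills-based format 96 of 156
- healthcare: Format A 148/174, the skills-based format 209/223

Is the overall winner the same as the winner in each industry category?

Media: Format A 11/153 = 7.2%, the skills-based format 29/248 = 11.7% → the skills-based format
Tech: Format A 94/191 = 49.2%, the skills-based format 96/156 = 61.5% → the skills-based format
Healthcare: Format A 148/174 = 85.1%, the skills-based format 209/223 = 93.7% → the skills-based format
Overall: Format A 253/518 = 48.8%, the skills-based format 334/627 = 53.3% → the skills-based format
The skills-based format wins overall and in every industry group — no reversal.

Yes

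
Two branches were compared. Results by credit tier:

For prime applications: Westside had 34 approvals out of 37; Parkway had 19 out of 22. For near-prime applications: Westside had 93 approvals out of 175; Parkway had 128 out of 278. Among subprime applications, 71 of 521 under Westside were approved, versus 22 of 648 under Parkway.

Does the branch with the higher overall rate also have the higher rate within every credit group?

Yes

Prime: Westside 34/37 = 91.9%, Parkway 19/22 = 86.4% → Westside
Near-prime: Westside 93/175 = 53.1%, Parkway 128/278 = 46.0% → Westside
Subprime: Westside 71/521 = 13.6%, Parkway 22/648 = 3.4% → Westside
Overall: Westside 198/733 = 27.0%, Parkway 169/948 = 17.8% → Westside
Westside wins overall and in every credit group — no reversal.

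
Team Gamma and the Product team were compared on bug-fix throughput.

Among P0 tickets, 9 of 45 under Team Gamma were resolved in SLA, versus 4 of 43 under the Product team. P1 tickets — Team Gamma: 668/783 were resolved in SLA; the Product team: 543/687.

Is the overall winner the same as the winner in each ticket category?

P0: Team Gamma 9/45 = 20.0%, the Product team 4/43 = 9.3% → Team Gamma
P1: Team Gamma 668/783 = 85.3%, the Product team 543/687 = 79.0% → Team Gamma
Overall: Team Gamma 677/828 = 81.8%, the Product team 547/730 = 74.9% → Team Gamma
Team Gamma wins overall and in every ticket group — no reversal.

Yes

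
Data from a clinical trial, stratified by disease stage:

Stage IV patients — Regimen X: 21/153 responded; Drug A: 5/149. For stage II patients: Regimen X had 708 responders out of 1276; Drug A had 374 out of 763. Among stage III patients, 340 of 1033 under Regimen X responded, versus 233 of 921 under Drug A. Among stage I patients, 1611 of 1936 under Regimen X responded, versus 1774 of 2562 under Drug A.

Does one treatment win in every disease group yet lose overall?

No

Stage IV: Regimen X 21/153 = 13.7%, Drug A 5/149 = 3.4% → Regimen X
Stage II: Regimen X 708/1276 = 55.5%, Drug A 374/763 = 49.0% → Regimen X
Stage III: Regimen X 340/1033 = 32.9%, Drug A 233/921 = 25.3% → Regimen X
Stage I: Regimen X 1611/1936 = 83.2%, Drug A 1774/2562 = 69.2% → Regimen X
Overall: Regimen X 2680/4398 = 60.9%, Drug A 2386/4395 = 54.3% → Regimen X
Regimen X wins overall and in every disease group — no reversal.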